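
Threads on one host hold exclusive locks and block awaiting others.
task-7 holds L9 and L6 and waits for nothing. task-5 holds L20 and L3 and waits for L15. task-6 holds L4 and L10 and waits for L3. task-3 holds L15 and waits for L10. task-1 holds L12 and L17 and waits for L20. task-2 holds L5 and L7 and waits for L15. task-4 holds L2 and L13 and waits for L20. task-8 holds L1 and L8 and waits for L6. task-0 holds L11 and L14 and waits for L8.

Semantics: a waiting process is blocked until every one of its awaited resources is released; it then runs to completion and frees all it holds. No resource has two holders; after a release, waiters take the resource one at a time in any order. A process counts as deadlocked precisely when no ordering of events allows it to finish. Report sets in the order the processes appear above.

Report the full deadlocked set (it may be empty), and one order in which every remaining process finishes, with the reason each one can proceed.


Deadlocked set: task-5, task-6, task-3, task-1, task-2 and task-4.
Key observation: the waits loop around task-5 -> task-3 -> task-6 -> task-5 with no way out; task-1, task-2 and task-4 wait into the deadlock from upstream.
The rest can finish in the order task-7, task-8, task-0.
Walking it through:
  task-7: no waits; runs immediately, freeing L9 and L6
  run task-8 (all its waits — L6 — are resolved); releases L1 and L8
  run task-0 (all its waits — L8 — are resolved); releases L11 and L14


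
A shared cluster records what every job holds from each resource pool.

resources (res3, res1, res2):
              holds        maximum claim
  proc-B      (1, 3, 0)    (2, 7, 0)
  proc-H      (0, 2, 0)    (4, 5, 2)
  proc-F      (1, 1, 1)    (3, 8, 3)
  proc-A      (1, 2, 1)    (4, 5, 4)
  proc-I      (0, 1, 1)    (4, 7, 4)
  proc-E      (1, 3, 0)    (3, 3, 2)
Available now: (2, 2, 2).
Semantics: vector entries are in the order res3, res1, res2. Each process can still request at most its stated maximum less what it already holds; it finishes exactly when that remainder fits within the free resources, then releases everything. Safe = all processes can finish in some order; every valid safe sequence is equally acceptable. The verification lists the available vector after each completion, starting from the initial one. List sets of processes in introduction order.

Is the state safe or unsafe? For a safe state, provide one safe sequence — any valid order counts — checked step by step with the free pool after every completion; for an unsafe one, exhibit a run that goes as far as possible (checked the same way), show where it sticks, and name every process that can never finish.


The state is SAFE; one workable sequence: proc-E, proc-B, proc-F, proc-A, proc-H, proc-I.
Key observation: proc-E is the earliest step where a requested resource binds exactly: need (2, 0, 2), pool (2, 2, 2) at its turn.
Step-by-step check:
  pool = (2, 2, 2)
  run proc-E (needs (2, 0, 2), free (2, 2, 2)); after release of (1, 3, 0) the pool is (3, 5, 2)
  run proc-B (needs (1, 4, 0), free (3, 5, 2)); after release of (1, 3, 0) the pool is (4, 8, 2)
  run proc-F (needs (2, 7, 2), free (4, 8, 2)); after release of (1, 1, 1) the pool is (5, 9, 3)
  run proc-A (needs (3, 3, 3), free (5, 9, 3)); after release of (1, 2, 1) the pool is (6, 11, 4)
  run proc-H (needs (4, 3, 2), free (6, 11, 4)); after release of (0, 2, 0) the pool is (6, 13, 4)
  run proc-I (needs (4, 6, 3), free (6, 13, 4)); after release of (0, 1, 1) the pool is (6, 14, 5)


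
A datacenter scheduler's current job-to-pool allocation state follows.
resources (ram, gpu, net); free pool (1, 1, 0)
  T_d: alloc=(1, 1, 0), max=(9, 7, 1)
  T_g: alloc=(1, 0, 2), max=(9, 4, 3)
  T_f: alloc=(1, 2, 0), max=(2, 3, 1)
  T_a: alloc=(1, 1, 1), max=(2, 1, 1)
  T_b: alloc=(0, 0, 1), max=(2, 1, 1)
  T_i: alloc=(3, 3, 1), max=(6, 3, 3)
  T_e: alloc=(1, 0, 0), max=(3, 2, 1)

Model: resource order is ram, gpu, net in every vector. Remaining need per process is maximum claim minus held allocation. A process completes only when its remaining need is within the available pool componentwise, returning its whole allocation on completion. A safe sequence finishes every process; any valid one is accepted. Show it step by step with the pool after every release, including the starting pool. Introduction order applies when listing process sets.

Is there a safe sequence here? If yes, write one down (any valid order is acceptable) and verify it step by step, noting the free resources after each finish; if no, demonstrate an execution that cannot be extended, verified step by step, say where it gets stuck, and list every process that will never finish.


The state is UNSAFE.
Key observation: no order helps: past T_a, T_f, T_e, T_b, T_i, the free pool tops out at (7, 7, 3), below what each blocked process needs in ram.
The run T_a, T_f, T_e, T_b, T_i cannot be extended any further. Verifying each step:
  pool = (1, 1, 0)
  T_a: need (1, 0, 0) fits (1, 1, 0); releases (1, 1, 1), pool now (2, 2, 1)
  T_f: need (1, 1, 1) fits (2, 2, 1); releases (1, 2, 0), pool now (3, 4, 1)
  T_e: need (2, 2, 1) fits (3, 4, 1); releases (1, 0, 0), pool now (4, 4, 1)
  T_b: need (2, 1, 0) fits (4, 4, 1); releases (0, 0, 1), pool now (4, 4, 2)
  T_i: need (3, 0, 2) fits (4, 4, 2); releases (3, 3, 1), pool now (7, 7, 3)
  T_d still needs (8, 6, 1) but only (7, 7, 3) is free — short on ram
  T_g still needs (8, 4, 1) but only (7, 7, 3) is free — short on ram
Permanently blocked: T_d and T_g.


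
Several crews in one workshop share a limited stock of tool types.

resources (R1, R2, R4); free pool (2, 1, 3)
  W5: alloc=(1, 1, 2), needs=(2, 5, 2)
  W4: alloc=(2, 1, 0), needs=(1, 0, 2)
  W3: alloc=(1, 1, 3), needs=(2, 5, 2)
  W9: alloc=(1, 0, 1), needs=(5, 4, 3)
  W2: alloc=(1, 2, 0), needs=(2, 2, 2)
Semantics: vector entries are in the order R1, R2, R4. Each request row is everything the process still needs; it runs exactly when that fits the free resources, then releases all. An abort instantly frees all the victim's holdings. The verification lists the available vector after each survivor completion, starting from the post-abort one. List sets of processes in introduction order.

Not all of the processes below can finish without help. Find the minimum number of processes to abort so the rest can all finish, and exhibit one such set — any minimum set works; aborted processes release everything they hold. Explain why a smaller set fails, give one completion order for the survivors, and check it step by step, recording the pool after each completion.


The answer: abort W5.
Key observation: no ordering could ever have run W3 before the abort of W5; with (1, 1, 2) back in the pool it fits at step 4.
No smaller set exists: with zero aborts the deadlock remains.
Survivors finish in the order: W4, W2, W9, W3. Verifying each step (pool after the aborts first):
  pool = (3, 2, 5)
  W4 needs (1, 0, 2) <= (3, 2, 5) -> finishes; pool += (2, 1, 0) = (5, 3, 5)
  W2 needs (2, 2, 2) <= (5, 3, 5) -> finishes; pool += (1, 2, 0) = (6, 5, 5)
  W9 needs (5, 4, 3) <= (6, 5, 5) -> finishes; pool += (1, 0, 1) = (7, 5, 6)
  W3 needs (2, 5, 2) <= (7, 5, 6) -> finishes; pool += (1, 1, 3) = (8, 6, 9)


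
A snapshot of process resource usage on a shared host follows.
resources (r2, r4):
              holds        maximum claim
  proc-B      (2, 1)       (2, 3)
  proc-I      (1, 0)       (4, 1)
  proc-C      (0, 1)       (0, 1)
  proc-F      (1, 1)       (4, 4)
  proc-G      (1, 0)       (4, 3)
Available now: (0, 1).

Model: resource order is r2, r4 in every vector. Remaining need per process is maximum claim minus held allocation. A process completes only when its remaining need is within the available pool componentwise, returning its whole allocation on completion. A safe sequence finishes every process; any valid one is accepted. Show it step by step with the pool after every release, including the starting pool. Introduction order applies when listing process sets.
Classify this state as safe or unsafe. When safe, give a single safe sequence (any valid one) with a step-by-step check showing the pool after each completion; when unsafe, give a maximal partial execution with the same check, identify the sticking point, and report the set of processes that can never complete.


The state is UNSAFE.
Key observation: once proc-C, proc-B finish, the pool peaks at (2, 3) — and every remaining process still needs more r2 than that.
A maximal execution: proc-C, proc-B — then nothing else fits. Check, step by step:
  pool = (0, 1)
  proc-C: need (0, 0) fits (0, 1); releases (0, 1), pool now (0, 2)
  proc-B: need (0, 2) fits (0, 2); releases (2, 1), pool now (2, 3)
  proc-I still needs (3, 1) but only (2, 3) is free — short on r2
  proc-F still needs (3, 3) but only (2, 3) is free — short on r2
  proc-G still needs (3, 3) but only (2, 3) is free — short on r2
Permanently blocked: proc-I, proc-F and proc-G.


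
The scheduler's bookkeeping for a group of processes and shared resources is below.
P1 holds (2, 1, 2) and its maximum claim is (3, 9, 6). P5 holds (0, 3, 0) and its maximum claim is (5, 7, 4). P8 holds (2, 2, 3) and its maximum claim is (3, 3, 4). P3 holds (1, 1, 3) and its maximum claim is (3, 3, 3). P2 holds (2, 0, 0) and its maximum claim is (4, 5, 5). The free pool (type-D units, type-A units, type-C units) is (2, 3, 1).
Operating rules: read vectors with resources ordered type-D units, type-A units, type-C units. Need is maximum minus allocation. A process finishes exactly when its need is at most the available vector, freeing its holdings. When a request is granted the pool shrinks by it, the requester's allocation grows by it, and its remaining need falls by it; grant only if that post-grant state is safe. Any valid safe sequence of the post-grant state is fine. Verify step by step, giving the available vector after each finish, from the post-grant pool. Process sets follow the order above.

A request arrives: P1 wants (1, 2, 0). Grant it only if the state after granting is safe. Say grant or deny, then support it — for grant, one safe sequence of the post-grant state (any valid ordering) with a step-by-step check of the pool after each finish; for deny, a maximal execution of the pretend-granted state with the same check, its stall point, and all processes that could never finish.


DENY: after the grant no complete ordering would exist.
Key observation: after P8, P3 the pool peaks at (4, 4, 7), and each blocked process is short somewhere: P1 on type-A units; P5 on type-D units; P2 on type-A units.
On the post-grant state, P8, P3 is a maximal run — nothing extends it. Step-by-step check:
  pool = (1, 1, 1)
  run P8 (needs (1, 1, 1), free (1, 1, 1)); after release of (2, 2, 3) the pool is (3, 3, 4)
  run P3 (needs (2, 2, 0), free (3, 3, 4)); after release of (1, 1, 3) the pool is (4, 4, 7)
  blocked: P1 wants (0, 6, 4), pool (4, 4, 7) — not enough type-A units
  blocked: P5 wants (5, 4, 4), pool (4, 4, 7) — not enough type-D units
  blocked: P2 wants (2, 5, 5), pool (4, 4, 7) — not enough type-A units
Had the request been granted, P1, P5 and P2 could never finish.


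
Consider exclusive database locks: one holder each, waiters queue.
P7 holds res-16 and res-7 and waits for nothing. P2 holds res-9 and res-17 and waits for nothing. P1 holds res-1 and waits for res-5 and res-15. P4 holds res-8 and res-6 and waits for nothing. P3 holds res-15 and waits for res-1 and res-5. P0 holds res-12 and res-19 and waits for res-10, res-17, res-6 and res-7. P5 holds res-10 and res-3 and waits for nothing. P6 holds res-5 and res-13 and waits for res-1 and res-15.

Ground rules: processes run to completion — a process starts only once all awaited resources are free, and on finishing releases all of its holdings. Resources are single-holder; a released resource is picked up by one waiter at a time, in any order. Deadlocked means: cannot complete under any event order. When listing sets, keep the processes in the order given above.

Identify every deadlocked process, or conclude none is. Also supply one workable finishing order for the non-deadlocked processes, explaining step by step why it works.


The deadlocked set is P1, P3 and P6.
Key observation: the waits loop around P1 -> P3 -> P1 with no way out; P6 is caught in further circular waits.
One completion order for the rest: P2, P5, P7, P4, P0.
Verifying each step:
  P2: no waits; runs immediately, freeing res-9 and res-17
  P5: no waits; runs immediately, freeing res-10 and res-3
  P7: no waits; runs immediately, freeing res-16 and res-7
  P4: no waits; runs immediately, freeing res-8 and res-6
  P0 waits on res-10, res-17, res-6 and res-7 — all released -> runs and releases res-12 and res-19


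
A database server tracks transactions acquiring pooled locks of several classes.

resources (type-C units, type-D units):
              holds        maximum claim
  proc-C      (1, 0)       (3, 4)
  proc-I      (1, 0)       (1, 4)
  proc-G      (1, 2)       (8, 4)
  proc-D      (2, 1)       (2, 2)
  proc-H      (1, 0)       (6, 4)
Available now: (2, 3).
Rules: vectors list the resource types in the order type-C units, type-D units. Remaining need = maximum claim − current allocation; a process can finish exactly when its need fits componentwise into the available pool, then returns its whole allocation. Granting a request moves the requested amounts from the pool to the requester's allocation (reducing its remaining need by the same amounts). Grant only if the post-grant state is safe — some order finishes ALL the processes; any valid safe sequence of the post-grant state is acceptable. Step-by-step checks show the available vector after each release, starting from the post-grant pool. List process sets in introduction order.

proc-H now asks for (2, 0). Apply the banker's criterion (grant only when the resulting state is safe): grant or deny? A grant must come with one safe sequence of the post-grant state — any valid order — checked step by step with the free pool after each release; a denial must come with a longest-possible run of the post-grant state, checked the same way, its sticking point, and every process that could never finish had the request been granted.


GRANT — the state after the grant stays safe, e.g. via proc-D, proc-I, proc-C, proc-H, proc-G.
Key observation: the grant leaves (0, 3) free — enough for proc-D, whose release restarts the cascade.
Verifying the post-grant state step by step:
  pool = (0, 3)
  run proc-D (needs (0, 1), free (0, 3)); after release of (2, 1) the pool is (2, 4)
  run proc-I (needs (0, 4), free (2, 4)); after release of (1, 0) the pool is (3, 4)
  run proc-C (needs (2, 4), free (3, 4)); after release of (1, 0) the pool is (4, 4)
  run proc-H (needs (3, 4), free (4, 4)); after release of (3, 0) the pool is (7, 4)
  run proc-G (needs (7, 2), free (7, 4)); after release of (1, 2) the pool is (8, 6)


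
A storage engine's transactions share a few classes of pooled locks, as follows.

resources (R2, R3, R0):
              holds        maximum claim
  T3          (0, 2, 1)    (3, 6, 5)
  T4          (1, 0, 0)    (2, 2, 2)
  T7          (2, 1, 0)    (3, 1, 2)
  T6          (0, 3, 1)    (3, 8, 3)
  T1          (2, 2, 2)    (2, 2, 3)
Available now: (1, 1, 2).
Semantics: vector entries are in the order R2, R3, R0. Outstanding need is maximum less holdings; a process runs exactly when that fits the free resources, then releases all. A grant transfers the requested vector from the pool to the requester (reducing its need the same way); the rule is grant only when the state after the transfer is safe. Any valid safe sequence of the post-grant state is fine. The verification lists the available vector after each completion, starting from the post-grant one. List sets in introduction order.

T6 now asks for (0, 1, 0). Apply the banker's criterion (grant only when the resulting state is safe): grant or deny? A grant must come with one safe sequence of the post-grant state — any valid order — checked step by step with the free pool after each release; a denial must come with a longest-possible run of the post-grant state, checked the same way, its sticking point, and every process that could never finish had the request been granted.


DENY — the pretend-granted state is unsafe.
Key observation: no order helps: past T1, T4, T7, the free pool tops out at (6, 3, 4), below what each blocked process needs in R3.
Pretend the grant happened; the run T1, T4, T7 goes as far as possible. Verifying each step:
  pool = (1, 0, 2)
  run T1 (needs (0, 0, 1), free (1, 0, 2)); after release of (2, 2, 2) the pool is (3, 2, 4)
  run T4 (needs (1, 2, 2), free (3, 2, 4)); after release of (1, 0, 0) the pool is (4, 2, 4)
  run T7 (needs (1, 0, 2), free (4, 2, 4)); after release of (2, 1, 0) the pool is (6, 3, 4)
  T3 still needs (3, 4, 4) but only (6, 3, 4) is free — short on R3
  T6 still needs (3, 4, 2) but only (6, 3, 4) is free — short on R3
Processes that could never finish after the grant: T3 and T6.


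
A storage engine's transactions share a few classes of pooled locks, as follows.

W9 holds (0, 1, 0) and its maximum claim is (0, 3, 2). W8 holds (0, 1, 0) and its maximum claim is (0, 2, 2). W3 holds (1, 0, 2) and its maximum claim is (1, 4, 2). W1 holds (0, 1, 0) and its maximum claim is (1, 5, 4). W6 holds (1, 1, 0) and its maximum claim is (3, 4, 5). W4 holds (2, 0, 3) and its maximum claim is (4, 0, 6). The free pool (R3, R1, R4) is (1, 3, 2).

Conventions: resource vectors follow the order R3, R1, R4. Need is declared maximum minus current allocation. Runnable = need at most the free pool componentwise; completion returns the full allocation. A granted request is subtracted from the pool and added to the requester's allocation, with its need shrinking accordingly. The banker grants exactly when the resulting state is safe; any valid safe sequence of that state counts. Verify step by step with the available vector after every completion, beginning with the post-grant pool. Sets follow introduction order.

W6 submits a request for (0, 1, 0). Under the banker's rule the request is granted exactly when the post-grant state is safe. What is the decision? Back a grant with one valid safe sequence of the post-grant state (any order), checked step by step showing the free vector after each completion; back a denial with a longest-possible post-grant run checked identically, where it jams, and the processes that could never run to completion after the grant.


GRANT. The post-grant state is safe; one safe sequence: W9, W8, W3, W4, W1, W6.
Key observation: post-grant, (1, 2, 2) remains, and an order beginning with W9 completes everyone.
Check on the post-grant state, step by step:
  pool = (1, 2, 2)
  W9: need (0, 2, 2) fits (1, 2, 2); releases (0, 1, 0), pool now (1, 3, 2)
  W8: need (0, 1, 2) fits (1, 3, 2); releases (0, 1, 0), pool now (1, 4, 2)
  W3: need (0, 4, 0) fits (1, 4, 2); releases (1, 0, 2), pool now (2, 4, 4)
  W4: need (2, 0, 3) fits (2, 4, 4); releases (2, 0, 3), pool now (4, 4, 7)
  W1: need (1, 4, 4) fits (4, 4, 7); releases (0, 1, 0), pool now (4, 5, 7)
  W6: need (2, 2, 5) fits (4, 5, 7); releases (1, 2, 0), pool now (5, 7, 7)


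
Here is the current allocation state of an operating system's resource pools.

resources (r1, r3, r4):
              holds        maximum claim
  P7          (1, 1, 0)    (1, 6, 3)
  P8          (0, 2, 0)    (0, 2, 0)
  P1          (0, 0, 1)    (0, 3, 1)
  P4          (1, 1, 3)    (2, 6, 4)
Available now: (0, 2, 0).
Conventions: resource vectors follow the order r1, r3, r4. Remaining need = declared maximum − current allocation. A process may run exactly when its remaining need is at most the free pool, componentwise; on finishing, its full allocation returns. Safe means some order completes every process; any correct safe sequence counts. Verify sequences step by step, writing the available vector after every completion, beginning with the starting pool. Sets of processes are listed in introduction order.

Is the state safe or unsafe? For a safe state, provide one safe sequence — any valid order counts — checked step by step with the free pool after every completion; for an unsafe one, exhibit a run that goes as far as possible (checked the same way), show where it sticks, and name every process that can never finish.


UNSAFE — no complete ordering exists.
Key observation: r3 is the bottleneck — with P8, P1 done the pool holds (0, 4, 1), short of every remaining need.
A maximal execution: P8, P1 — then nothing else fits. Step-by-step check:
  pool = (0, 2, 0)
  P8 needs (0, 0, 0) <= (0, 2, 0) -> finishes; pool += (0, 2, 0) = (0, 4, 0)
  P1 needs (0, 3, 0) <= (0, 4, 0) -> finishes; pool += (0, 0, 1) = (0, 4, 1)
  P7 cannot run: need (0, 5, 3) vs free (0, 4, 1) (insufficient r3 and r4)
  P4 cannot run: need (1, 5, 1) vs free (0, 4, 1) (insufficient r1 and r3)
Never able to finish: P7 and P4.


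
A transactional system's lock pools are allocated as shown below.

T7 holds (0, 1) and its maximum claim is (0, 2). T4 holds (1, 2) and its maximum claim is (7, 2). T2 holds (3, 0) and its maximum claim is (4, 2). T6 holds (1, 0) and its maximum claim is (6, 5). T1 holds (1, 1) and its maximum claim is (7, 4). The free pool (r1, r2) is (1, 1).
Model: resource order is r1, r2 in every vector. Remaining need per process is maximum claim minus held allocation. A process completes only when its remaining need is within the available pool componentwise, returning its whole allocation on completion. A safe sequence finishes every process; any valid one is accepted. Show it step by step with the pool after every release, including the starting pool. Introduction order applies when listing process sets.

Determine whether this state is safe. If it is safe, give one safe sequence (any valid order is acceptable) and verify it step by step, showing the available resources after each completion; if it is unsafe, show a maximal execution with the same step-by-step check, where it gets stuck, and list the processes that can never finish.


The state is UNSAFE.
Key observation: once T7, T2 finish, the pool peaks at (4, 2) — and every remaining process still needs more r1 than that.
Going as far as possible: T7, T2; after that, nothing fits. Verifying each step:
  pool = (1, 1)
  run T7 (needs (0, 1), free (1, 1)); after release of (0, 1) the pool is (1, 2)
  run T2 (needs (1, 2), free (1, 2)); after release of (3, 0) the pool is (4, 2)
  blocked: T4 wants (6, 0), pool (4, 2) — not enough r1
  blocked: T6 wants (5, 5), pool (4, 2) — not enough r1 and r2
  blocked: T1 wants (6, 3), pool (4, 2) — not enough r1 and r2
Never able to finish: T4, T6 and T1.


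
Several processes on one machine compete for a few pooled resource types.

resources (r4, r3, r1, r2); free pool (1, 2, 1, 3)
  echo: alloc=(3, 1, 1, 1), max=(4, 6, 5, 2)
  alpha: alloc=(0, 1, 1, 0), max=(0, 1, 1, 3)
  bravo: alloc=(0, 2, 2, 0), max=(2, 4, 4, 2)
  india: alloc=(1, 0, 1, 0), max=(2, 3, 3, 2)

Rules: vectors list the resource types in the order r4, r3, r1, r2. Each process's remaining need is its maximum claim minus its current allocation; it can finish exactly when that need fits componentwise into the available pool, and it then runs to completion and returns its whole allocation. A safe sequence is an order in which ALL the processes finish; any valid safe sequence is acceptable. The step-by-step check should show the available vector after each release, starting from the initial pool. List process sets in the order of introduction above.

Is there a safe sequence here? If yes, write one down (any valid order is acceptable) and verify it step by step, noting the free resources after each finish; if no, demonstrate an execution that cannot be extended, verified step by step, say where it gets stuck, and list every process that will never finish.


The state is SAFE; one workable sequence: alpha, india, bravo, echo.
Key observation: reading the order forward, alpha is the first process whose need (0, 0, 0, 3) meets the free pool (1, 2, 1, 3) exactly on a resource it requests.
Walking it through:
  pool = (1, 2, 1, 3)
  alpha needs (0, 0, 0, 3) <= (1, 2, 1, 3) -> finishes; pool += (0, 1, 1, 0) = (1, 3, 2, 3)
  india needs (1, 3, 2, 2) <= (1, 3, 2, 3) -> finishes; pool += (1, 0, 1, 0) = (2, 3, 3, 3)
  bravo needs (2, 2, 2, 2) <= (2, 3, 3, 3) -> finishes; pool += (0, 2, 2, 0) = (2, 5, 5, 3)
  echo needs (1, 5, 4, 1) <= (2, 5, 5, 3) -> finishes; pool += (3, 1, 1, 1) = (5, 6, 6, 4)


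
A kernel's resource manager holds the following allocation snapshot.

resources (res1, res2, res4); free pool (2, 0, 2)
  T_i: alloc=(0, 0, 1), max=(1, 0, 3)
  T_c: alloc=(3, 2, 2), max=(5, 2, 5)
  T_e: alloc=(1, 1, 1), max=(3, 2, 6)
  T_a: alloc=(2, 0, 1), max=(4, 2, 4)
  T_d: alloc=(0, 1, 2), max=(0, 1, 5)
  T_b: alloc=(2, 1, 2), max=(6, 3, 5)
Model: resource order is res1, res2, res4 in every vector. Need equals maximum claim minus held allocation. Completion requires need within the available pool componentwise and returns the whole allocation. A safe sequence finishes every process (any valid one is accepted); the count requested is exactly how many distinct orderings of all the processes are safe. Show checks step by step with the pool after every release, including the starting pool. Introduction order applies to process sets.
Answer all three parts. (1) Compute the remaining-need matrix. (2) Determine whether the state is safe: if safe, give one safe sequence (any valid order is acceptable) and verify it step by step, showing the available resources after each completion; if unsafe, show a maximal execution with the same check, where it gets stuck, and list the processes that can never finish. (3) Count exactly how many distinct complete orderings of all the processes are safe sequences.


(1) Remaining need (order res1, res2, res4):
  T_i: (1, 0, 2)
  T_c: (2, 0, 3)
  T_e: (2, 1, 5)
  T_a: (2, 2, 3)
  T_d: (0, 0, 3)
  T_b: (4, 2, 3)
(2) SAFE — a valid safe sequence is T_i, T_c, T_a, T_e, T_b, T_d.
Key observation: at T_i the run first touches a limit — (1, 0, 2) against (2, 0, 2), exact on a resource it actually requests.
Step-by-step check:
  pool = (2, 0, 2)
  T_i needs (1, 0, 2) <= (2, 0, 2) -> finishes; pool += (0, 0, 1) = (2, 0, 3)
  T_c needs (2, 0, 3) <= (2, 0, 3) -> finishes; pool += (3, 2, 2) = (5, 2, 5)
  T_a needs (2, 2, 3) <= (5, 2, 5) -> finishes; pool += (2, 0, 1) = (7, 2, 6)
  T_e needs (2, 1, 5) <= (7, 2, 6) -> finishes; pool += (1, 1, 1) = (8, 3, 7)
  T_b needs (4, 2, 3) <= (8, 3, 7) -> finishes; pool += (2, 1, 2) = (10, 4, 9)
  T_d needs (0, 0, 3) <= (10, 4, 9) -> finishes; pool += (0, 1, 2) = (10, 5, 11)
(3) Exactly 34 of the possible complete orderings are safe sequences.


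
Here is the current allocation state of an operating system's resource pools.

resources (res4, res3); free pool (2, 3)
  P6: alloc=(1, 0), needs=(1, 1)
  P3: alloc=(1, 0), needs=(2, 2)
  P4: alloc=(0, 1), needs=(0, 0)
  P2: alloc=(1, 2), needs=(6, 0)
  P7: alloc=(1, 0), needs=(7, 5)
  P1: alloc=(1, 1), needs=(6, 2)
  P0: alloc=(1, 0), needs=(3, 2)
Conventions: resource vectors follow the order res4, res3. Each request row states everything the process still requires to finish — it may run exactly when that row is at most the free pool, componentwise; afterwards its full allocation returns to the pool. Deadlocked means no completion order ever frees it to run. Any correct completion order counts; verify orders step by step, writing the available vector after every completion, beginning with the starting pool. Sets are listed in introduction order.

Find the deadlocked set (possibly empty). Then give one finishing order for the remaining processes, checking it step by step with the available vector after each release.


Deadlocked set: P2, P7 and P1.
Key observation: once P6, P4, P3, P0 finish, the pool peaks at (5, 4) — and every remaining process still needs more res4 than that.
One completion order for the rest: P6, P4, P3, P0. Verifying each step:
  pool = (2, 3)
  P6: need (1, 1) fits (2, 3); releases (1, 0), pool now (3, 3)
  P4: need (0, 0) fits (3, 3); releases (0, 1), pool now (3, 4)
  P3: need (2, 2) fits (3, 4); releases (1, 0), pool now (4, 4)
  P0: need (3, 2) fits (4, 4); releases (1, 0), pool now (5, 4)
The stuck group stays short no matter what:
  P2 cannot run: need (6, 0) vs free (5, 4) (insufficient res4)
  P7 cannot run: need (7, 5) vs free (5, 4) (insufficient res4 and res3)
  P1 cannot run: need (6, 2) vs free (5, 4) (insufficient res4)


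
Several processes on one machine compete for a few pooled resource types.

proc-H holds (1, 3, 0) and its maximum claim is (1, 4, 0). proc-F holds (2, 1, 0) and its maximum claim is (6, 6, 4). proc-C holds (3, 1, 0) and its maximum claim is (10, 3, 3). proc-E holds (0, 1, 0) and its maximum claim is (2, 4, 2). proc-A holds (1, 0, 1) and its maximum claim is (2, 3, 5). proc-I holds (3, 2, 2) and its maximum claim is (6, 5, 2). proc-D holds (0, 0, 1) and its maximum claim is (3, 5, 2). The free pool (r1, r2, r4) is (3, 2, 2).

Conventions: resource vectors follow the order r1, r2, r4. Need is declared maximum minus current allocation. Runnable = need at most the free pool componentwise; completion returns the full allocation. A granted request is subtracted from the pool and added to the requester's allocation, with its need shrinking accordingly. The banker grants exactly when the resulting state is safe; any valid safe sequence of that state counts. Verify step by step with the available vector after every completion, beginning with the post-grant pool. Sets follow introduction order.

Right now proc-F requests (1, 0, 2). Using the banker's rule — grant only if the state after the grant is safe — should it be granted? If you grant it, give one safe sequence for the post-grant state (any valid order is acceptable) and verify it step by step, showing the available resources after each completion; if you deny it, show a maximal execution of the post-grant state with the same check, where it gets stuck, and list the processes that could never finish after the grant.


GRANT: granting preserves safety; a valid post-grant sequence is proc-H, proc-I, proc-F, proc-D, proc-A, proc-E, proc-C.
Key observation: granting shrinks the pool to (2, 2, 0), yet proc-H still fits and the chain goes through.
Verifying the post-grant state step by step:
  pool = (2, 2, 0)
  run proc-H (needs (0, 1, 0), free (2, 2, 0)); after release of (1, 3, 0) the pool is (3, 5, 0)
  run proc-I (needs (3, 3, 0), free (3, 5, 0)); after release of (3, 2, 2) the pool is (6, 7, 2)
  run proc-F (needs (3, 5, 2), free (6, 7, 2)); after release of (3, 1, 2) the pool is (9, 8, 4)
  run proc-D (needs (3, 5, 1), free (9, 8, 4)); after release of (0, 0, 1) the pool is (9, 8, 5)
  run proc-A (needs (1, 3, 4), free (9, 8, 5)); after release of (1, 0, 1) the pool is (10, 8, 6)
  run proc-E (needs (2, 3, 2), free (10, 8, 6)); after release of (0, 1, 0) the pool is (10, 9, 6)
  run proc-C (needs (7, 2, 3), free (10, 9, 6)); after release of (3, 1, 0) the pool is (13, 10, 6)


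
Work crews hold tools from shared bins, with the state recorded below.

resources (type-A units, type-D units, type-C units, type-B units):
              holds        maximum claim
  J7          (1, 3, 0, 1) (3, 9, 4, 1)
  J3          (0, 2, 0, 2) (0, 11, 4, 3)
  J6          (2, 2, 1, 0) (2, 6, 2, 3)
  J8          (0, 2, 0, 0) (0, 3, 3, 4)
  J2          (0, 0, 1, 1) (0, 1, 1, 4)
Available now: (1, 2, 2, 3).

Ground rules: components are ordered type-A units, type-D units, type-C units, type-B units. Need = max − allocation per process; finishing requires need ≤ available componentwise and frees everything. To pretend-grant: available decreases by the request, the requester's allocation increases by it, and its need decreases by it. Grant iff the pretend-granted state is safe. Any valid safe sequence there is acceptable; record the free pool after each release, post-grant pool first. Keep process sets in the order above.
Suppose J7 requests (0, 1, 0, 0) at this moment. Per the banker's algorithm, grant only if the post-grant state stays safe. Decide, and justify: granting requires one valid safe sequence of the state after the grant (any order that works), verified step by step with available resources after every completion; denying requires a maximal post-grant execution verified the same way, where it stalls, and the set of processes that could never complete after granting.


DENY — the pretend-granted state is unsafe.
Key observation: no order helps: past J2, J8, the free pool tops out at (1, 3, 3, 4), below what each blocked process needs in type-D units.
On the post-grant state, J2, J8 is a maximal run — nothing extends it. Step-by-step check:
  pool = (1, 1, 2, 3)
  J2: need (0, 1, 0, 3) fits (1, 1, 2, 3); releases (0, 0, 1, 1), pool now (1, 1, 3, 4)
  J8: need (0, 1, 3, 4) fits (1, 1, 3, 4); releases (0, 2, 0, 0), pool now (1, 3, 3, 4)
  J7 cannot run: need (2, 5, 4, 0) vs free (1, 3, 3, 4) (insufficient type-A units, type-D units and type-C units)
  J3 cannot run: need (0, 9, 4, 1) vs free (1, 3, 3, 4) (insufficient type-D units and type-C units)
  J6 cannot run: need (0, 4, 1, 3) vs free (1, 3, 3, 4) (insufficient type-D units)
Had the request been granted, J7, J3 and J6 could never finish.


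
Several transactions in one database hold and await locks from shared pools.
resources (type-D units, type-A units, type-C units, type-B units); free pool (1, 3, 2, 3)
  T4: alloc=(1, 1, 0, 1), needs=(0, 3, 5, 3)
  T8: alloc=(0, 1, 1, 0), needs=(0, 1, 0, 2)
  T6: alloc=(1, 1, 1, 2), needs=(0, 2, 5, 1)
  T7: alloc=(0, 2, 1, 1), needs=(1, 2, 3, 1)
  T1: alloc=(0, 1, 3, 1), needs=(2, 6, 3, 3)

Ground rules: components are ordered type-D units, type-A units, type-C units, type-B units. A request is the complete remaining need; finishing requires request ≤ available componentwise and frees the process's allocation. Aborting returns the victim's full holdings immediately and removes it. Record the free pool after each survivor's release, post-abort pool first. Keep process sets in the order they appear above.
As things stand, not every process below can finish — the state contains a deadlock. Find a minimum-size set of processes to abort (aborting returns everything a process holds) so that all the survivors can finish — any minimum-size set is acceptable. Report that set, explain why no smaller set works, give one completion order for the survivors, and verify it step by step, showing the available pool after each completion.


Minimum abort set: T1.
Key observation: aborting T1 returns (0, 1, 3, 1), and T6 — hopeless before — runs at step 3 with the returned capacity in the pool.
No smaller set exists: with zero aborts the deadlock remains.
Survivors finish in the order: T7, T8, T6, T4. Check, step by step (pool after the aborts first):
  pool = (1, 4, 5, 4)
  T7: need (1, 2, 3, 1) fits (1, 4, 5, 4); releases (0, 2, 1, 1), pool now (1, 6, 6, 5)
  T8: need (0, 1, 0, 2) fits (1, 6, 6, 5); releases (0, 1, 1, 0), pool now (1, 7, 7, 5)
  T6: need (0, 2, 5, 1) fits (1, 7, 7, 5); releases (1, 1, 1, 2), pool now (2, 8, 8, 7)
  T4: need (0, 3, 5, 3) fits (2, 8, 8, 7); releases (1, 1, 0, 1), pool now (3, 9, 8, 8)


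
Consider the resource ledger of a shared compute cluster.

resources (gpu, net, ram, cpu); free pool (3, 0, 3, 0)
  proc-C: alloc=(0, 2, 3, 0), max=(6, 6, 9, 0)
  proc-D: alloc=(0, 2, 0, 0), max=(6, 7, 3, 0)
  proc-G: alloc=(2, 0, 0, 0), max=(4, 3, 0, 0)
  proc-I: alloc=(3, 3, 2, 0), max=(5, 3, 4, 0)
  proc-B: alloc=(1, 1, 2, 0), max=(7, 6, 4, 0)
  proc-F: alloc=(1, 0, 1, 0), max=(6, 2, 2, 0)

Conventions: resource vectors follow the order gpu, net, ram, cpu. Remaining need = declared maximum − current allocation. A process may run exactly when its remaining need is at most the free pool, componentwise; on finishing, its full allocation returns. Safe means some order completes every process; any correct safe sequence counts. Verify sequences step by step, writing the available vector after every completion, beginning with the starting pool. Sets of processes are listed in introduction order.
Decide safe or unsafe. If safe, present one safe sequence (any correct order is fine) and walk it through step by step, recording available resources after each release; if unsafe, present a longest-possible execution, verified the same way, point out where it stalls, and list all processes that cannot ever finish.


UNSAFE.
Key observation: even finishing proc-I, proc-G, proc-F leaves just (9, 3, 6, 0) free — too little net for any of the remaining processes.
A maximal execution: proc-I, proc-G, proc-F — then nothing else fits. Check, step by step:
  pool = (3, 0, 3, 0)
  run proc-I (needs (2, 0, 2, 0), free (3, 0, 3, 0)); after release of (3, 3, 2, 0) the pool is (6, 3, 5, 0)
  run proc-G (needs (2, 3, 0, 0), free (6, 3, 5, 0)); after release of (2, 0, 0, 0) the pool is (8, 3, 5, 0)
  run proc-F (needs (5, 2, 1, 0), free (8, 3, 5, 0)); after release of (1, 0, 1, 0) the pool is (9, 3, 6, 0)
  proc-C cannot run: need (6, 4, 6, 0) vs free (9, 3, 6, 0) (insufficient net)
  proc-D cannot run: need (6, 5, 3, 0) vs free (9, 3, 6, 0) (insufficient net)
  proc-B cannot run: need (6, 5, 2, 0) vs free (9, 3, 6, 0) (insufficient net)
Never able to finish: proc-C, proc-D and proc-B.


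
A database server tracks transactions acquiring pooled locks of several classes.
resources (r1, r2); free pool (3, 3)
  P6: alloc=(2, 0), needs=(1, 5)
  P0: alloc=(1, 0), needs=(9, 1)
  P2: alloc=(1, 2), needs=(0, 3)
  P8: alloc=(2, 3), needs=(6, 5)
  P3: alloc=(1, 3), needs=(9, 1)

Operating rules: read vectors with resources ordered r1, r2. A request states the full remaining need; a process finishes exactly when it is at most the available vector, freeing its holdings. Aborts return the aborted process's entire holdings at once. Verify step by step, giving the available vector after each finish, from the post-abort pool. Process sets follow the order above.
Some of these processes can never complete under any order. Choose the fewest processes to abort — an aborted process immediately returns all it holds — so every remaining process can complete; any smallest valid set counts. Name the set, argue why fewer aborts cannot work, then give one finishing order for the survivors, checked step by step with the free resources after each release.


Abort P3.
Key observation: no ordering could ever have run P0 before the abort of P3; with (1, 3) back in the pool it fits at step 4.
No smaller set exists: with zero aborts the deadlock remains.
The survivors complete as P6, P2, P8, P0. Check, step by step (starting from the post-abort pool):
  pool = (4, 6)
  P6 needs (1, 5) <= (4, 6) -> finishes; pool += (2, 0) = (6, 6)
  P2 needs (0, 3) <= (6, 6) -> finishes; pool += (1, 2) = (7, 8)
  P8 needs (6, 5) <= (7, 8) -> finishes; pool += (2, 3) = (9, 11)
  P0 needs (9, 1) <= (9, 11) -> finishes; pool += (1, 0) = (10, 11)


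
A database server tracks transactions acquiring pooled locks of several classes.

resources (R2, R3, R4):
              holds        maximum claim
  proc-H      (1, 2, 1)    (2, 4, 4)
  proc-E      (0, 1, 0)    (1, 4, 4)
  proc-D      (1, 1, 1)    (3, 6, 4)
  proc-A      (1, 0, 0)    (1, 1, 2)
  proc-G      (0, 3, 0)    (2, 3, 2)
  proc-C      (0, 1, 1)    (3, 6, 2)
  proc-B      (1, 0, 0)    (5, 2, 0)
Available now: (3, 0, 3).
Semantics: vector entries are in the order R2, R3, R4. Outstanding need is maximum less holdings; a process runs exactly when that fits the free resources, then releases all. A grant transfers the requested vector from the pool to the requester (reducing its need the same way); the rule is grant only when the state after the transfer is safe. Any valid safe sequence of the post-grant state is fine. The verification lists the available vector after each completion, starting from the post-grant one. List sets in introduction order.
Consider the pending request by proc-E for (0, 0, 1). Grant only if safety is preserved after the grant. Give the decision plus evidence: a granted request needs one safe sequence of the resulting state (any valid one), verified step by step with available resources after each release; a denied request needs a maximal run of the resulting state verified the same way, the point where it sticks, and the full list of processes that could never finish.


DENY: after the grant no complete ordering would exist.
Key observation: after proc-G, proc-A, proc-B the pool peaks at (5, 3, 2), and each blocked process is short somewhere: proc-H on R4; proc-E on R4; proc-D on R3, R4; proc-C on R3.
Pretend the grant happened; the run proc-G, proc-A, proc-B goes as far as possible. Verifying each step:
  pool = (3, 0, 2)
  proc-G needs (2, 0, 2) <= (3, 0, 2) -> finishes; pool += (0, 3, 0) = (3, 3, 2)
  proc-A needs (0, 1, 2) <= (3, 3, 2) -> finishes; pool += (1, 0, 0) = (4, 3, 2)
  proc-B needs (4, 2, 0) <= (4, 3, 2) -> finishes; pool += (1, 0, 0) = (5, 3, 2)
  blocked: proc-H wants (1, 2, 3), pool (5, 3, 2) — not enough R4
  blocked: proc-E wants (1, 3, 3), pool (5, 3, 2) — not enough R4
  blocked: proc-D wants (2, 5, 3), pool (5, 3, 2) — not enough R3 and R4
  blocked: proc-C wants (3, 5, 1), pool (5, 3, 2) — not enough R3
Post-grant, the permanently blocked set is proc-H, proc-E, proc-D and proc-C.
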